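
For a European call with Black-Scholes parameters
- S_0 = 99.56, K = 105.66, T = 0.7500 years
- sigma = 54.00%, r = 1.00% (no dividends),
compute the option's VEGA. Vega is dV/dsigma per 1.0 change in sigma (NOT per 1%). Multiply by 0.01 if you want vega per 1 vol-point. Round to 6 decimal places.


d1 = 0.1227063606; d2 = -0.3449473574
phi(d1) = 0.3959501503; exp(-qT) = 1.0000000000; exp(-rT) = 0.9925280548
Vega = S * exp(-qT) * phi(d1) * sqrt(T) = 99.5600 * 1.0000000000 * 0.3959501503 * 0.8660254038 = 34.139412

Answer: Vega = 34.139412


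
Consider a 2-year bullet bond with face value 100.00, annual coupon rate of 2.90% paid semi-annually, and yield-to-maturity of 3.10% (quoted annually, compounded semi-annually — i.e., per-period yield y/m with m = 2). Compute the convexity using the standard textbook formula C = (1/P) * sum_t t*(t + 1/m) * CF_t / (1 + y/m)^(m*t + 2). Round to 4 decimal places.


Coupon per period c = face * coupon_rate / m = 1.450000
Periods per year m = 2; per-period yield y/m = 0.015500
Number of cashflows N = 4
Cashflows (t years, CF_t, discount factor 1/(1+y/m)^(m*t), PV):
  t = 0.5000: CF_t = 1.450000, DF = 0.984737, PV = 1.427868
  t = 1.0000: CF_t = 1.450000, DF = 0.969706, PV = 1.406074
  t = 1.5000: CF_t = 1.450000, DF = 0.954905, PV = 1.384612
  t = 2.0000: CF_t = 101.450000, DF = 0.940330, PV = 95.396478
Price P = sum_t PV_t = 99.615032
Convexity numerator sum_t t*(t + 1/m) * CF_t / (1+y/m)^(m*t + 2):
  t = 0.5000: term = 0.692306
  t = 1.0000: term = 2.045218
  t = 1.5000: term = 4.028001
  t = 2.0000: term = 462.532751
Convexity = (1/P) * sum = 469.298276 / 99.615032 = 4.711119

Answer: Convexity = 4.7111


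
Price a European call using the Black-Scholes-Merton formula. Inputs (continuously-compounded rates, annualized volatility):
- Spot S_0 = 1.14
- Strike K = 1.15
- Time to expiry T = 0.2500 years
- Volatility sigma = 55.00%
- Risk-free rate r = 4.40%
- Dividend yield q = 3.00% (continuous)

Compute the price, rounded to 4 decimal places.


d1 = (ln(S/K) + (r - q + 0.5*sigma^2) * T) / (sigma * sqrt(T)) = 0.11846844
d2 = d1 - sigma * sqrt(T) = -0.15653156
exp(-rT) = 0.98906028; exp(-qT) = 0.99252805
C = S_0 * exp(-qT) * N(d1) - K * exp(-rT) * N(d2)
N(d1) = 0.54715175; N(d2) = 0.43780702
C = 1.1400 * 0.99252805 * 0.54715175 - 1.1500 * 0.98906028 * 0.43780702 = 0.1211

Answer: Price = 0.1211


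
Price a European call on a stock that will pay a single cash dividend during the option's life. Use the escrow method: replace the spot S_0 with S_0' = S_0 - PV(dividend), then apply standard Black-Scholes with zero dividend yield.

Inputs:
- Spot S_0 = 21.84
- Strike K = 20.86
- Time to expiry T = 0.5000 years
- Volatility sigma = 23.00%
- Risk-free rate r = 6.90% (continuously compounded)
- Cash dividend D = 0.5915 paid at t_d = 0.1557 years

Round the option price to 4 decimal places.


Answer: Price = 1.9640

Derivation:
PV(D) = D * exp(-r * t_d) = 0.5915 * 0.98931420 = 0.58517935
S_0' = S_0 - PV(D) = 21.8400 - 0.58517935 = 21.25482065
d1 = (ln(S_0'/K) + (r + sigma^2/2)*T) / (sigma*sqrt(T)) = 0.40874015
d2 = d1 - sigma*sqrt(T) = 0.24610559
exp(-rT) = 0.96608834
N(d1) = 0.65863482; N(d2) = 0.59719975
C = S_0' * N(d1) - K * exp(-rT) * N(d2) = 21.25482065 * 0.65863482 - 20.8600 * 0.96608834 * 0.59719975 = 1.9640


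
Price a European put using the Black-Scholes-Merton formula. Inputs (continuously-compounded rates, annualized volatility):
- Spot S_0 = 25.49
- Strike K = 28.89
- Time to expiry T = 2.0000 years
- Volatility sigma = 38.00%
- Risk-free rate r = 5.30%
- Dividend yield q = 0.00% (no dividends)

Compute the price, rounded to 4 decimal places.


Answer: Price = 5.7028

Derivation:
d1 = (ln(S/K) + (r - q + 0.5*sigma^2) * T) / (sigma * sqrt(T)) = 0.23295578
d2 = d1 - sigma * sqrt(T) = -0.30444538
exp(-rT) = 0.89942465; exp(-qT) = 1.00000000
P = K * exp(-rT) * N(-d2) - S_0 * exp(-qT) * N(-d1)
N(-d1) = 0.40789787; N(-d2) = 0.61960570
P = 28.8900 * 0.89942465 * 0.61960570 - 25.4900 * 1.00000000 * 0.40789787 = 5.7028


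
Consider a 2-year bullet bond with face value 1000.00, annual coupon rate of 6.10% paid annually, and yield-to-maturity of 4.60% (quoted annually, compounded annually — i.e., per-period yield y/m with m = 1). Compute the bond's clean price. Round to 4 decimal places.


Coupon per period c = face * coupon_rate / m = 61.000000
Periods per year m = 1; per-period yield y/m = 0.046000
Number of cashflows N = 2
Cashflows (t years, CF_t, discount factor 1/(1+y/m)^(m*t), PV):
  t = 1.0000: CF_t = 61.000000, DF = 0.956023, PV = 58.317400
  t = 2.0000: CF_t = 1061.000000, DF = 0.913980, PV = 969.732643
Price P = sum_t PV_t = 1028.050042

Answer: Price = 1028.0500


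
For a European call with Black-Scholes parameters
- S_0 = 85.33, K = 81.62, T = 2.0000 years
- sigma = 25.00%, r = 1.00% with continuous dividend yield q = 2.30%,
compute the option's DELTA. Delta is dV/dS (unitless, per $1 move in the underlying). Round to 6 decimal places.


Answer: Delta = 0.564002

Derivation:
d1 = 0.2289661611; d2 = -0.1245872295
phi(d1) = 0.3886207741; exp(-qT) = 0.9550419622; exp(-rT) = 0.9801986733
N(d1) = 0.5905523915
Delta = exp(-qT) * N(d1) = 0.9550419622 * 0.5905523915 = 0.564002


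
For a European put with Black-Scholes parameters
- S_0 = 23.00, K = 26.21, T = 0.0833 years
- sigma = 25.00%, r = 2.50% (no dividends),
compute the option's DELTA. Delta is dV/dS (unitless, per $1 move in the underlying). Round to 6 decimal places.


d1 = -1.7457184371; d2 = -1.8178727856
phi(d1) = 0.0869254031; exp(-qT) = 1.0000000000; exp(-rT) = 0.9979196669
N(-d1) = 0.9595700551
Delta = -exp(-qT) * N(-d1) = -1.0000000000 * 0.9595700551 = -0.959570

Answer: Delta = -0.959570


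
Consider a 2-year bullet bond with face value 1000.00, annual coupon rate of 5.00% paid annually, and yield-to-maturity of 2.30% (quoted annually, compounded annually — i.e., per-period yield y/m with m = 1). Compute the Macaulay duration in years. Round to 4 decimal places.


Answer: Macaulay duration = 1.9535 years

Derivation:
Coupon per period c = face * coupon_rate / m = 50.000000
Periods per year m = 1; per-period yield y/m = 0.023000
Number of cashflows N = 2
Cashflows (t years, CF_t, discount factor 1/(1+y/m)^(m*t), PV):
  t = 1.0000: CF_t = 50.000000, DF = 0.977517, PV = 48.875855
  t = 2.0000: CF_t = 1050.000000, DF = 0.955540, PV = 1003.316678
Price P = sum_t PV_t = 1052.192534
Macaulay numerator sum_t t * PV_t:
  t * PV_t at t = 1.0000: 48.875855
  t * PV_t at t = 2.0000: 2006.633357
Macaulay duration D = (sum_t t * PV_t) / P = 2055.509212 / 1052.192534 = 1.953549


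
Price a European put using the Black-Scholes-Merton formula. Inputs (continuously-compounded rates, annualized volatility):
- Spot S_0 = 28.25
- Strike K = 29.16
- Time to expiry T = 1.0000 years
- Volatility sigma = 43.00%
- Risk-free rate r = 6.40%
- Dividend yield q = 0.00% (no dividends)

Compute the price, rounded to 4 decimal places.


d1 = (ln(S/K) + (r - q + 0.5*sigma^2) * T) / (sigma * sqrt(T)) = 0.29010593
d2 = d1 - sigma * sqrt(T) = -0.13989407
exp(-rT) = 0.93800500; exp(-qT) = 1.00000000
P = K * exp(-rT) * N(-d2) - S_0 * exp(-qT) * N(-d1)
N(-d1) = 0.38586760; N(-d2) = 0.55562816
P = 29.1600 * 0.93800500 * 0.55562816 - 28.2500 * 1.00000000 * 0.38586760 = 4.2969

Answer: Price = 4.2969


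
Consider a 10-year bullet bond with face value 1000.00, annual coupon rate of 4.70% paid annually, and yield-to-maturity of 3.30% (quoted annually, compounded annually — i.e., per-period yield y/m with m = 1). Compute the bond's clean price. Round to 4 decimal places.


Answer: Price = 1117.6151

Derivation:
Coupon per period c = face * coupon_rate / m = 47.000000
Periods per year m = 1; per-period yield y/m = 0.033000
Number of cashflows N = 10
Cashflows (t years, CF_t, discount factor 1/(1+y/m)^(m*t), PV):
  t = 1.0000: CF_t = 47.000000, DF = 0.968054, PV = 45.498548
  t = 2.0000: CF_t = 47.000000, DF = 0.937129, PV = 44.045061
  t = 3.0000: CF_t = 47.000000, DF = 0.907192, PV = 42.638007
  t = 4.0000: CF_t = 47.000000, DF = 0.878211, PV = 41.275902
  t = 5.0000: CF_t = 47.000000, DF = 0.850156, PV = 39.957311
  t = 6.0000: CF_t = 47.000000, DF = 0.822997, PV = 38.680843
  t = 7.0000: CF_t = 47.000000, DF = 0.796705, PV = 37.445153
  t = 8.0000: CF_t = 47.000000, DF = 0.771254, PV = 36.248938
  t = 9.0000: CF_t = 47.000000, DF = 0.746616, PV = 35.090937
  t = 10.0000: CF_t = 1047.000000, DF = 0.722764, PV = 756.734382
Price P = sum_t PV_t = 1117.615081


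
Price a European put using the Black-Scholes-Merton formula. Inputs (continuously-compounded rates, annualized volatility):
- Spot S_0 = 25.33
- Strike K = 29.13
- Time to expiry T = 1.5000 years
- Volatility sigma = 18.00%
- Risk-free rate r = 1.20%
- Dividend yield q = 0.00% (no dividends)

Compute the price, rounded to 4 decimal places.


d1 = (ln(S/K) + (r - q + 0.5*sigma^2) * T) / (sigma * sqrt(T)) = -0.44217421
d2 = d1 - sigma * sqrt(T) = -0.66262829
exp(-rT) = 0.98216103; exp(-qT) = 1.00000000
P = K * exp(-rT) * N(-d2) - S_0 * exp(-qT) * N(-d1)
N(-d1) = 0.67081843; N(-d2) = 0.74621567
P = 29.1300 * 0.98216103 * 0.74621567 - 25.3300 * 1.00000000 * 0.67081843 = 4.3577

Answer: Price = 4.3577


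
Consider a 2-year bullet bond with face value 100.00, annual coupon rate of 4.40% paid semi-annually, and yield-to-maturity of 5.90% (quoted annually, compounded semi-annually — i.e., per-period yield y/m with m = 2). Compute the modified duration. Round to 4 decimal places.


Coupon per period c = face * coupon_rate / m = 2.200000
Periods per year m = 2; per-period yield y/m = 0.029500
Number of cashflows N = 4
Cashflows (t years, CF_t, discount factor 1/(1+y/m)^(m*t), PV):
  t = 0.5000: CF_t = 2.200000, DF = 0.971345, PV = 2.136960
  t = 1.0000: CF_t = 2.200000, DF = 0.943512, PV = 2.075726
  t = 1.5000: CF_t = 2.200000, DF = 0.916476, PV = 2.016247
  t = 2.0000: CF_t = 102.200000, DF = 0.890214, PV = 90.979908
Price P = sum_t PV_t = 97.208840
First compute Macaulay numerator sum_t t * PV_t:
  t * PV_t at t = 0.5000: 1.068480
  t * PV_t at t = 1.0000: 2.075726
  t * PV_t at t = 1.5000: 3.024370
  t * PV_t at t = 2.0000: 181.959815
Macaulay duration D = 188.128391 / 97.208840 = 1.935301
Modified duration = D / (1 + y/m) = 1.935301 / (1 + 0.029500) = 1.879846

Answer: Modified duration = 1.8798


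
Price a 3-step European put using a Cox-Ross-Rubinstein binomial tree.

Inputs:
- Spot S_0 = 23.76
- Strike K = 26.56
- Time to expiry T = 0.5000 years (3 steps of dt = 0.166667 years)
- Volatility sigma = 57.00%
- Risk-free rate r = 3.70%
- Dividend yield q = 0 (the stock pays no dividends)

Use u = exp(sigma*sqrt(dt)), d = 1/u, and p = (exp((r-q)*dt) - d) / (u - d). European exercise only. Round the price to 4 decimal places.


Answer: Price = V(0,0) = 5.4154

Derivation:
dt = T/N = 0.166667
u = exp(sigma*sqrt(dt)) = 1.262005; d = 1/u = 0.792390
p = (exp((r-q)*dt) - d) / (u - d) = 0.455258
Discount per step: exp(-r*dt) = 0.993852
Stock lattice S(k, i) with i counting down-moves:
  k=0: S(0,0) = 23.7600
  k=1: S(1,0) = 29.9852; S(1,1) = 18.8272
  k=2: S(2,0) = 37.8415; S(2,1) = 23.7600; S(2,2) = 14.9185
  k=3: S(3,0) = 47.7562; S(3,1) = 29.9852; S(3,2) = 18.8272; S(3,3) = 11.8213
Terminal payoffs V(N, i) = max(K - S_T, 0):
  V(3,0) = 0.000000; V(3,1) = 0.000000; V(3,2) = 7.732812; V(3,3) = 14.738748
Backward induction: V(k, i) = exp(-r*dt) * [p * V(k+1, i) + (1-p) * V(k+1, i+1)].
  V(2,0) = exp(-r*dt) * [p*0.000000 + (1-p)*0.000000] = 0.000000
  V(2,1) = exp(-r*dt) * [p*0.000000 + (1-p)*7.732812] = 4.186494
  V(2,2) = exp(-r*dt) * [p*7.732812 + (1-p)*14.738748] = 11.478241
  V(1,0) = exp(-r*dt) * [p*0.000000 + (1-p)*4.186494] = 2.266541
  V(1,1) = exp(-r*dt) * [p*4.186494 + (1-p)*11.478241] = 8.108461
  V(0,0) = exp(-r*dt) * [p*2.266541 + (1-p)*8.108461] = 5.415384


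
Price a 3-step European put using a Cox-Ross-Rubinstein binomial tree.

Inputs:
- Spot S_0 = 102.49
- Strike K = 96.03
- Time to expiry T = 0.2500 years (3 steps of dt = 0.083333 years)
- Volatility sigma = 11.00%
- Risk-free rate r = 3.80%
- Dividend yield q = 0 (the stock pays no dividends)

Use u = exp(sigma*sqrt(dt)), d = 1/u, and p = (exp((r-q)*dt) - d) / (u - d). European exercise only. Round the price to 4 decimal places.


dt = T/N = 0.083333
u = exp(sigma*sqrt(dt)) = 1.032264; d = 1/u = 0.968745
p = (exp((r-q)*dt) - d) / (u - d) = 0.541995
Discount per step: exp(-r*dt) = 0.996838
Stock lattice S(k, i) with i counting down-moves:
  k=0: S(0,0) = 102.4900
  k=1: S(1,0) = 105.7967; S(1,1) = 99.2866
  k=2: S(2,0) = 109.2101; S(2,1) = 102.4900; S(2,2) = 96.1834
  k=3: S(3,0) = 112.7337; S(3,1) = 105.7967; S(3,2) = 99.2866; S(3,3) = 93.1771
Terminal payoffs V(N, i) = max(K - S_T, 0):
  V(3,0) = 0.000000; V(3,1) = 0.000000; V(3,2) = 0.000000; V(3,3) = 2.852858
Backward induction: V(k, i) = exp(-r*dt) * [p * V(k+1, i) + (1-p) * V(k+1, i+1)].
  V(2,0) = exp(-r*dt) * [p*0.000000 + (1-p)*0.000000] = 0.000000
  V(2,1) = exp(-r*dt) * [p*0.000000 + (1-p)*0.000000] = 0.000000
  V(2,2) = exp(-r*dt) * [p*0.000000 + (1-p)*2.852858] = 1.302492
  V(1,0) = exp(-r*dt) * [p*0.000000 + (1-p)*0.000000] = 0.000000
  V(1,1) = exp(-r*dt) * [p*0.000000 + (1-p)*1.302492] = 0.594662
  V(0,0) = exp(-r*dt) * [p*0.000000 + (1-p)*0.594662] = 0.271497

Answer: Price = V(0,0) = 0.2715


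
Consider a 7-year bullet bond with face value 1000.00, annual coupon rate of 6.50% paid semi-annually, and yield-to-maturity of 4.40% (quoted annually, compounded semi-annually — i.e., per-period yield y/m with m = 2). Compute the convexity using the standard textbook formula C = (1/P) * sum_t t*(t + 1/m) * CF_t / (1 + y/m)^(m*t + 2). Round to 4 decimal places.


Answer: Convexity = 39.0745

Derivation:
Coupon per period c = face * coupon_rate / m = 32.500000
Periods per year m = 2; per-period yield y/m = 0.022000
Number of cashflows N = 14
Cashflows (t years, CF_t, discount factor 1/(1+y/m)^(m*t), PV):
  t = 0.5000: CF_t = 32.500000, DF = 0.978474, PV = 31.800391
  t = 1.0000: CF_t = 32.500000, DF = 0.957411, PV = 31.115843
  t = 1.5000: CF_t = 32.500000, DF = 0.936801, PV = 30.446030
  t = 2.0000: CF_t = 32.500000, DF = 0.916635, PV = 29.790636
  t = 2.5000: CF_t = 32.500000, DF = 0.896903, PV = 29.149350
  t = 3.0000: CF_t = 32.500000, DF = 0.877596, PV = 28.521869
  t = 3.5000: CF_t = 32.500000, DF = 0.858704, PV = 27.907896
  t = 4.0000: CF_t = 32.500000, DF = 0.840220, PV = 27.307139
  t = 4.5000: CF_t = 32.500000, DF = 0.822133, PV = 26.719314
  t = 5.0000: CF_t = 32.500000, DF = 0.804435, PV = 26.144143
  t = 5.5000: CF_t = 32.500000, DF = 0.787119, PV = 25.581353
  t = 6.0000: CF_t = 32.500000, DF = 0.770175, PV = 25.030678
  t = 6.5000: CF_t = 32.500000, DF = 0.753596, PV = 24.491857
  t = 7.0000: CF_t = 1032.500000, DF = 0.737373, PV = 761.338021
Price P = sum_t PV_t = 1125.344520
Convexity numerator sum_t t*(t + 1/m) * CF_t / (1+y/m)^(m*t + 2):
  t = 0.5000: term = 15.223015
  t = 1.0000: term = 44.685954
  t = 1.5000: term = 87.448051
  t = 2.0000: term = 142.609347
  t = 2.5000: term = 209.309217
  t = 3.0000: term = 286.724955
  t = 3.5000: term = 374.070392
  t = 4.0000: term = 470.594566
  t = 4.5000: term = 575.580438
  t = 5.0000: term = 688.343642
  t = 5.5000: term = 808.231282
  t = 6.0000: term = 934.620767
  t = 6.5000: term = 1066.918684
  t = 7.0000: term = 38267.935294
Convexity = (1/P) * sum = 43972.295605 / 1125.344520 = 39.074519


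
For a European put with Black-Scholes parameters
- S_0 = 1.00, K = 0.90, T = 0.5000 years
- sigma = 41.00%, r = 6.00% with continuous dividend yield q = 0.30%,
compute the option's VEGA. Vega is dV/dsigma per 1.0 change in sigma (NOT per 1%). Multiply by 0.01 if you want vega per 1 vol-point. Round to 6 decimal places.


d1 = 0.6066821504; d2 = 0.3167683701
phi(d1) = 0.3318838738; exp(-qT) = 0.9985011244; exp(-rT) = 0.9704455335
Vega = S * exp(-qT) * phi(d1) * sqrt(T) = 1.0000 * 0.9985011244 * 0.3318838738 * 0.7071067812 = 0.234326

Answer: Vega = 0.234326


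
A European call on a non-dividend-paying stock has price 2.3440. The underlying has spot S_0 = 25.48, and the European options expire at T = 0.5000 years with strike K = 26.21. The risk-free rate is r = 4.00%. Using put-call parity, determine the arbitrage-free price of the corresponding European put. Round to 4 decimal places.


Put-call parity: C - P = S_0 * exp(-qT) - K * exp(-rT).
S_0 * exp(-qT) = 25.4800 * 1.00000000 = 25.48000000
K * exp(-rT) = 26.2100 * 0.98019867 = 25.69100723
P = C - S*exp(-qT) + K*exp(-rT)
P = 2.3440 - 25.48000000 + 25.69100723 = 2.5550

Answer: Put price = 2.5550


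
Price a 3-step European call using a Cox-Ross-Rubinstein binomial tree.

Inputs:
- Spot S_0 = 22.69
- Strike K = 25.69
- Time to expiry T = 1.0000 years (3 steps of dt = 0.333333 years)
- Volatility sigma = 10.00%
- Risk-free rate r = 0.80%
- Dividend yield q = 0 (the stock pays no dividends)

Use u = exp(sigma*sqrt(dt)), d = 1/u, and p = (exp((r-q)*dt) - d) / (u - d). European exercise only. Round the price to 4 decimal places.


Answer: Price = V(0,0) = 0.1686

Derivation:
dt = T/N = 0.333333
u = exp(sigma*sqrt(dt)) = 1.059434; d = 1/u = 0.943900
p = (exp((r-q)*dt) - d) / (u - d) = 0.508682
Discount per step: exp(-r*dt) = 0.997337
Stock lattice S(k, i) with i counting down-moves:
  k=0: S(0,0) = 22.6900
  k=1: S(1,0) = 24.0386; S(1,1) = 21.4171
  k=2: S(2,0) = 25.4673; S(2,1) = 22.6900; S(2,2) = 20.2156
  k=3: S(3,0) = 26.9809; S(3,1) = 24.0386; S(3,2) = 21.4171; S(3,3) = 19.0815
Terminal payoffs V(N, i) = max(S_T - K, 0):
  V(3,0) = 1.290905; V(3,1) = 0.000000; V(3,2) = 0.000000; V(3,3) = 0.000000
Backward induction: V(k, i) = exp(-r*dt) * [p * V(k+1, i) + (1-p) * V(k+1, i+1)].
  V(2,0) = exp(-r*dt) * [p*1.290905 + (1-p)*0.000000] = 0.654911
  V(2,1) = exp(-r*dt) * [p*0.000000 + (1-p)*0.000000] = 0.000000
  V(2,2) = exp(-r*dt) * [p*0.000000 + (1-p)*0.000000] = 0.000000
  V(1,0) = exp(-r*dt) * [p*0.654911 + (1-p)*0.000000] = 0.332255
  V(1,1) = exp(-r*dt) * [p*0.000000 + (1-p)*0.000000] = 0.000000
  V(0,0) = exp(-r*dt) * [p*0.332255 + (1-p)*0.000000] = 0.168562


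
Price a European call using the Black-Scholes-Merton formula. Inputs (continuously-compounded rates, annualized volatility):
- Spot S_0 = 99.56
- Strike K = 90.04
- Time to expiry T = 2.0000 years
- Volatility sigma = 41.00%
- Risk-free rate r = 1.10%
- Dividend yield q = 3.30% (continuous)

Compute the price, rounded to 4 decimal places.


d1 = (ln(S/K) + (r - q + 0.5*sigma^2) * T) / (sigma * sqrt(T)) = 0.38736769
d2 = d1 - sigma * sqrt(T) = -0.19245987
exp(-rT) = 0.97824024; exp(-qT) = 0.93613086
C = S_0 * exp(-qT) * N(d1) - K * exp(-rT) * N(d2)
N(d1) = 0.65075799; N(d2) = 0.42369100
C = 99.5600 * 0.93613086 * 0.65075799 - 90.0400 * 0.97824024 * 0.42369100 = 23.3324

Answer: Price = 23.3324


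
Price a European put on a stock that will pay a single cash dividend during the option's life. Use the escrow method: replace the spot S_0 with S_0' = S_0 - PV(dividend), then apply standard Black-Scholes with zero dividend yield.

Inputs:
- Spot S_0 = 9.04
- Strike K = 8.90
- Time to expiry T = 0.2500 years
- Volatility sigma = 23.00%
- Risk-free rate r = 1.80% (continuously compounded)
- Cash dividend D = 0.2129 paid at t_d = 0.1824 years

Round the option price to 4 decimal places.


Answer: Price = 0.4218

Derivation:
PV(D) = D * exp(-r * t_d) = 0.2129 * 0.99672218 = 0.21220215
S_0' = S_0 - PV(D) = 9.0400 - 0.21220215 = 8.82779785
d1 = (ln(S_0'/K) + (r + sigma^2/2)*T) / (sigma*sqrt(T)) = 0.02579837
d2 = d1 - sigma*sqrt(T) = -0.08920163
exp(-rT) = 0.99551011
N(-d1) = 0.48970908; N(-d2) = 0.53553917
P = K * exp(-rT) * N(-d2) - S_0' * N(-d1) = 8.9000 * 0.99551011 * 0.53553917 - 8.82779785 * 0.48970908 = 0.4218


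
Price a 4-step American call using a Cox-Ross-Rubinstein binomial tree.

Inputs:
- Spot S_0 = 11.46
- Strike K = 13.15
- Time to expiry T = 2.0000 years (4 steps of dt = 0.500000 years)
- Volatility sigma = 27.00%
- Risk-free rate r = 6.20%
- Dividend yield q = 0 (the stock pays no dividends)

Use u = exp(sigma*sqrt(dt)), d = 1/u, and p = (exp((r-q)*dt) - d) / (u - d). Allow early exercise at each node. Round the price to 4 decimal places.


Answer: Price = V(0,0) = 1.7379

Derivation:
dt = T/N = 0.500000
u = exp(sigma*sqrt(dt)) = 1.210361; d = 1/u = 0.826200
p = (exp((r-q)*dt) - d) / (u - d) = 0.534374
Discount per step: exp(-r*dt) = 0.969476
Stock lattice S(k, i) with i counting down-moves:
  k=0: S(0,0) = 11.4600
  k=1: S(1,0) = 13.8707; S(1,1) = 9.4682
  k=2: S(2,0) = 16.7886; S(2,1) = 11.4600; S(2,2) = 7.8227
  k=3: S(3,0) = 20.3203; S(3,1) = 13.8707; S(3,2) = 9.4682; S(3,3) = 6.4631
  k=4: S(4,0) = 24.5949; S(4,1) = 16.7886; S(4,2) = 11.4600; S(4,3) = 7.8227; S(4,4) = 5.3398
Terminal payoffs V(N, i) = max(S_T - K, 0):
  V(4,0) = 11.444874; V(4,1) = 3.638605; V(4,2) = 0.000000; V(4,3) = 0.000000; V(4,4) = 0.000000
Backward induction: V(k, i) = exp(-r*dt) * [p * V(k+1, i) + (1-p) * V(k+1, i+1)]; then take max(V_cont, immediate exercise) for American.
  V(3,0) = exp(-r*dt) * [p*11.444874 + (1-p)*3.638605] = 7.571672; exercise = 7.170276; V(3,0) = max -> 7.571672
  V(3,1) = exp(-r*dt) * [p*3.638605 + (1-p)*0.000000] = 1.885024; exercise = 0.720739; V(3,1) = max -> 1.885024
  V(3,2) = exp(-r*dt) * [p*0.000000 + (1-p)*0.000000] = 0.000000; exercise = 0.000000; V(3,2) = max -> 0.000000
  V(3,3) = exp(-r*dt) * [p*0.000000 + (1-p)*0.000000] = 0.000000; exercise = 0.000000; V(3,3) = max -> 0.000000
  V(2,0) = exp(-r*dt) * [p*7.571672 + (1-p)*1.885024] = 4.773523; exercise = 3.638605; V(2,0) = max -> 4.773523
  V(2,1) = exp(-r*dt) * [p*1.885024 + (1-p)*0.000000] = 0.976560; exercise = 0.000000; V(2,1) = max -> 0.976560
  V(2,2) = exp(-r*dt) * [p*0.000000 + (1-p)*0.000000] = 0.000000; exercise = 0.000000; V(2,2) = max -> 0.000000
  V(1,0) = exp(-r*dt) * [p*4.773523 + (1-p)*0.976560] = 2.913814; exercise = 0.720739; V(1,0) = max -> 2.913814
  V(1,1) = exp(-r*dt) * [p*0.976560 + (1-p)*0.000000] = 0.505919; exercise = 0.000000; V(1,1) = max -> 0.505919
  V(0,0) = exp(-r*dt) * [p*2.913814 + (1-p)*0.505919] = 1.737916; exercise = 0.000000; V(0,0) = max -> 1.737916


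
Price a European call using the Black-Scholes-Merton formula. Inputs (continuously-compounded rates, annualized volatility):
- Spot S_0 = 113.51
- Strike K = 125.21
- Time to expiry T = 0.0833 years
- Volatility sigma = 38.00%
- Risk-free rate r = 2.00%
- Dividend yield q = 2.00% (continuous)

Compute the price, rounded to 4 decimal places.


d1 = (ln(S/K) + (r - q + 0.5*sigma^2) * T) / (sigma * sqrt(T)) = -0.83963945
d2 = d1 - sigma * sqrt(T) = -0.94931406
exp(-rT) = 0.99833539; exp(-qT) = 0.99833539
C = S_0 * exp(-qT) * N(d1) - K * exp(-rT) * N(d2)
N(d1) = 0.20055529; N(d2) = 0.17123045
C = 113.5100 * 0.99833539 * 0.20055529 - 125.2100 * 0.99833539 * 0.17123045 = 1.3231

Answer: Price = 1.3231


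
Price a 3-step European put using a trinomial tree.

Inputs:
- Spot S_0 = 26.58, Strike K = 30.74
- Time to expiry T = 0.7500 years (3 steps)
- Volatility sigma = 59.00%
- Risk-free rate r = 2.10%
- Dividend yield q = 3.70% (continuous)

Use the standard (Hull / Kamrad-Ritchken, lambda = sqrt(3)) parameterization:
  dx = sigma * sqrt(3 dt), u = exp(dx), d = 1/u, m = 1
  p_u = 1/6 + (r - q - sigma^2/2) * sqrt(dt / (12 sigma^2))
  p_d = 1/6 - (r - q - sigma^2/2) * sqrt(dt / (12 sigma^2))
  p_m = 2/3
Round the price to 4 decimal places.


dt = T/N = 0.250000; dx = sigma*sqrt(3*dt) = 0.510955
u = exp(dx) = 1.666882; d = 1/u = 0.599922
p_u = 0.120173, p_m = 0.666667, p_d = 0.213160
Discount per step: exp(-r*dt) = 0.994764
Stock lattice S(k, j) with j the centered position index:
  k=0: S(0,+0) = 26.5800
  k=1: S(1,-1) = 15.9459; S(1,+0) = 26.5800; S(1,+1) = 44.3057
  k=2: S(2,-2) = 9.5663; S(2,-1) = 15.9459; S(2,+0) = 26.5800; S(2,+1) = 44.3057; S(2,+2) = 73.8524
  k=3: S(3,-3) = 5.7391; S(3,-2) = 9.5663; S(3,-1) = 15.9459; S(3,+0) = 26.5800; S(3,+1) = 44.3057; S(3,+2) = 73.8524; S(3,+3) = 123.1033
Terminal payoffs V(N, j) = max(K - S_T, 0):
  V(3,-3) = 25.000948; V(3,-2) = 21.173675; V(3,-1) = 14.794063; V(3,+0) = 4.160000; V(3,+1) = 0.000000; V(3,+2) = 0.000000; V(3,+3) = 0.000000
Backward induction: V(k, j) = exp(-r*dt) * [p_u * V(k+1, j+1) + p_m * V(k+1, j) + p_d * V(k+1, j-1)]
  V(2,-2) = exp(-r*dt) * [p_u*14.794063 + p_m*21.173675 + p_d*25.000948] = 21.111715
  V(2,-1) = exp(-r*dt) * [p_u*4.160000 + p_m*14.794063 + p_d*21.173675] = 14.798124
  V(2,+0) = exp(-r*dt) * [p_u*0.000000 + p_m*4.160000 + p_d*14.794063] = 5.895809
  V(2,+1) = exp(-r*dt) * [p_u*0.000000 + p_m*0.000000 + p_d*4.160000] = 0.882104
  V(2,+2) = exp(-r*dt) * [p_u*0.000000 + p_m*0.000000 + p_d*0.000000] = 0.000000
  V(1,-1) = exp(-r*dt) * [p_u*5.895809 + p_m*14.798124 + p_d*21.111715] = 14.995184
  V(1,+0) = exp(-r*dt) * [p_u*0.882104 + p_m*5.895809 + p_d*14.798124] = 7.153266
  V(1,+1) = exp(-r*dt) * [p_u*0.000000 + p_m*0.882104 + p_d*5.895809] = 1.835163
  V(0,+0) = exp(-r*dt) * [p_u*1.835163 + p_m*7.153266 + p_d*14.995184] = 8.142899

Answer: Price = V(0,0) = 8.1429


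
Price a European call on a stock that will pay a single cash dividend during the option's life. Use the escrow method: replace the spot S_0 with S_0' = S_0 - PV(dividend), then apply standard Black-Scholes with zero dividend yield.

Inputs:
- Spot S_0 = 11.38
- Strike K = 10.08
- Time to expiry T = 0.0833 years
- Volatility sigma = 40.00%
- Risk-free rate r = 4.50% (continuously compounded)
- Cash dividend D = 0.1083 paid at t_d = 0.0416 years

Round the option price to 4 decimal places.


PV(D) = D * exp(-r * t_d) = 0.1083 * 0.99812975 = 0.10809745
S_0' = S_0 - PV(D) = 11.3800 - 0.10809745 = 11.27190255
d1 = (ln(S_0'/K) + (r + sigma^2/2)*T) / (sigma*sqrt(T)) = 1.05825540
d2 = d1 - sigma*sqrt(T) = 0.94280844
exp(-rT) = 0.99625852
N(d1) = 0.85503049; N(d2) = 0.82711055
C = S_0' * N(d1) - K * exp(-rT) * N(d2) = 11.27190255 * 0.85503049 - 10.0800 * 0.99625852 * 0.82711055 = 1.3317

Answer: Price = 1.3317


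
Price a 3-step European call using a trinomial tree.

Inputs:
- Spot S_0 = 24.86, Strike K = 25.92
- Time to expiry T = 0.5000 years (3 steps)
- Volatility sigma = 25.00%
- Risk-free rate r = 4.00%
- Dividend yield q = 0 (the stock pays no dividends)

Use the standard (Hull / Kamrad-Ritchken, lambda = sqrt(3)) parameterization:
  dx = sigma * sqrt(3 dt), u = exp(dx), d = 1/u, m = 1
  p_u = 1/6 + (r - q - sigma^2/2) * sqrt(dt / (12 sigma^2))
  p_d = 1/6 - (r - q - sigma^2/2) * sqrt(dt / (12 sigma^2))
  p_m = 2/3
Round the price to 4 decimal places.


Answer: Price = V(0,0) = 1.5107

Derivation:
dt = T/N = 0.166667; dx = sigma*sqrt(3*dt) = 0.176777
u = exp(dx) = 1.193365; d = 1/u = 0.837967
p_u = 0.170791, p_m = 0.666667, p_d = 0.162542
Discount per step: exp(-r*dt) = 0.993356
Stock lattice S(k, j) with j the centered position index:
  k=0: S(0,+0) = 24.8600
  k=1: S(1,-1) = 20.8319; S(1,+0) = 24.8600; S(1,+1) = 29.6670
  k=2: S(2,-2) = 17.4564; S(2,-1) = 20.8319; S(2,+0) = 24.8600; S(2,+1) = 29.6670; S(2,+2) = 35.4036
  k=3: S(3,-3) = 14.6279; S(3,-2) = 17.4564; S(3,-1) = 20.8319; S(3,+0) = 24.8600; S(3,+1) = 29.6670; S(3,+2) = 35.4036; S(3,+3) = 42.2494
Terminal payoffs V(N, j) = max(S_T - K, 0):
  V(3,-3) = 0.000000; V(3,-2) = 0.000000; V(3,-1) = 0.000000; V(3,+0) = 0.000000; V(3,+1) = 3.747043; V(3,+2) = 9.483599; V(3,+3) = 16.329401
Backward induction: V(k, j) = exp(-r*dt) * [p_u * V(k+1, j+1) + p_m * V(k+1, j) + p_d * V(k+1, j-1)]
  V(2,-2) = exp(-r*dt) * [p_u*0.000000 + p_m*0.000000 + p_d*0.000000] = 0.000000
  V(2,-1) = exp(-r*dt) * [p_u*0.000000 + p_m*0.000000 + p_d*0.000000] = 0.000000
  V(2,+0) = exp(-r*dt) * [p_u*3.747043 + p_m*0.000000 + p_d*0.000000] = 0.635711
  V(2,+1) = exp(-r*dt) * [p_u*9.483599 + p_m*3.747043 + p_d*0.000000] = 4.090386
  V(2,+2) = exp(-r*dt) * [p_u*16.329401 + p_m*9.483599 + p_d*3.747043] = 9.655786
  V(1,-1) = exp(-r*dt) * [p_u*0.635711 + p_m*0.000000 + p_d*0.000000] = 0.107853
  V(1,+0) = exp(-r*dt) * [p_u*4.090386 + p_m*0.635711 + p_d*0.000000] = 1.114952
  V(1,+1) = exp(-r*dt) * [p_u*9.655786 + p_m*4.090386 + p_d*0.635711] = 4.449616
  V(0,+0) = exp(-r*dt) * [p_u*4.449616 + p_m*1.114952 + p_d*0.107853] = 1.510684


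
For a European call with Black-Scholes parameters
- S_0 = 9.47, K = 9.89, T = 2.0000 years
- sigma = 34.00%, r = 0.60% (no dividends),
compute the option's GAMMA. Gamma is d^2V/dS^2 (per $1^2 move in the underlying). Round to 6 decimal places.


Answer: Gamma = 0.086279

Derivation:
d1 = 0.1751228174; d2 = -0.3057097938
phi(d1) = 0.3928715624; exp(-qT) = 1.0000000000; exp(-rT) = 0.9880717129
Gamma = exp(-qT) * phi(d1) / (S * sigma * sqrt(T)) = 1.0000000000 * 0.3928715624 / (9.4700 * 0.3400 * 1.4142135624) = 0.086279


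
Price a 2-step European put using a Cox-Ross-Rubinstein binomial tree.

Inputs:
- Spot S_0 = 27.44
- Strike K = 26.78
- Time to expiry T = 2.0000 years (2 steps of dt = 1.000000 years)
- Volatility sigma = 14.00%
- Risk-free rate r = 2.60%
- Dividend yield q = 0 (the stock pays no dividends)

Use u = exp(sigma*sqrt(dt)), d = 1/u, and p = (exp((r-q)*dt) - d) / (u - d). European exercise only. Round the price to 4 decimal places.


Answer: Price = V(0,0) = 1.1163

Derivation:
dt = T/N = 1.000000
u = exp(sigma*sqrt(dt)) = 1.150274; d = 1/u = 0.869358
p = (exp((r-q)*dt) - d) / (u - d) = 0.558825
Discount per step: exp(-r*dt) = 0.974335
Stock lattice S(k, i) with i counting down-moves:
  k=0: S(0,0) = 27.4400
  k=1: S(1,0) = 31.5635; S(1,1) = 23.8552
  k=2: S(2,0) = 36.3067; S(2,1) = 27.4400; S(2,2) = 20.7387
Terminal payoffs V(N, i) = max(K - S_T, 0):
  V(2,0) = 0.000000; V(2,1) = 0.000000; V(2,2) = 6.041294
Backward induction: V(k, i) = exp(-r*dt) * [p * V(k+1, i) + (1-p) * V(k+1, i+1)].
  V(1,0) = exp(-r*dt) * [p*0.000000 + (1-p)*0.000000] = 0.000000
  V(1,1) = exp(-r*dt) * [p*0.000000 + (1-p)*6.041294] = 2.596863
  V(0,0) = exp(-r*dt) * [p*0.000000 + (1-p)*2.596863] = 1.116267


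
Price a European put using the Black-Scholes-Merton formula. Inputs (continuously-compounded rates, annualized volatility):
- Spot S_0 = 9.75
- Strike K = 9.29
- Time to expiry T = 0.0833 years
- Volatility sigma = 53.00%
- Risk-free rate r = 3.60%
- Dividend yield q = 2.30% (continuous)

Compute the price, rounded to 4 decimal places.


Answer: Price = 0.3743

Derivation:
d1 = (ln(S/K) + (r - q + 0.5*sigma^2) * T) / (sigma * sqrt(T)) = 0.39950466
d2 = d1 - sigma * sqrt(T) = 0.24653744
exp(-rT) = 0.99700569; exp(-qT) = 0.99808593
P = K * exp(-rT) * N(-d2) - S_0 * exp(-qT) * N(-d1)
N(-d1) = 0.34476069; N(-d2) = 0.40263311
P = 9.2900 * 0.99700569 * 0.40263311 - 9.7500 * 0.99808593 * 0.34476069 = 0.3743


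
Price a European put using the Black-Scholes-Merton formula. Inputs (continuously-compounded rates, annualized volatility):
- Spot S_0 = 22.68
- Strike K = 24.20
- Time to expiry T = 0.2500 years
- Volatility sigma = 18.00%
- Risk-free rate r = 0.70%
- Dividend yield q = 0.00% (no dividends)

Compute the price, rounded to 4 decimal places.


Answer: Price = 1.7778

Derivation:
d1 = (ln(S/K) + (r - q + 0.5*sigma^2) * T) / (sigma * sqrt(T)) = -0.65632394
d2 = d1 - sigma * sqrt(T) = -0.74632394
exp(-rT) = 0.99825153; exp(-qT) = 1.00000000
P = K * exp(-rT) * N(-d2) - S_0 * exp(-qT) * N(-d1)
N(-d1) = 0.74419214; N(-d2) = 0.77226412
P = 24.2000 * 0.99825153 * 0.77226412 - 22.6800 * 1.00000000 * 0.74419214 = 1.7778


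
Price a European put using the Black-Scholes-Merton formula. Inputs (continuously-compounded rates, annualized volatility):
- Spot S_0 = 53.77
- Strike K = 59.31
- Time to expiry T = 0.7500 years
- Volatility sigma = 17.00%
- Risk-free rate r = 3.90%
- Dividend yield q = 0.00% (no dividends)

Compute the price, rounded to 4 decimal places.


Answer: Price = 5.5326

Derivation:
d1 = (ln(S/K) + (r - q + 0.5*sigma^2) * T) / (sigma * sqrt(T)) = -0.39378505
d2 = d1 - sigma * sqrt(T) = -0.54100936
exp(-rT) = 0.97117364; exp(-qT) = 1.00000000
P = K * exp(-rT) * N(-d2) - S_0 * exp(-qT) * N(-d1)
N(-d1) = 0.65313013; N(-d2) = 0.70574944
P = 59.3100 * 0.97117364 * 0.70574944 - 53.7700 * 1.00000000 * 0.65313013 = 5.5326


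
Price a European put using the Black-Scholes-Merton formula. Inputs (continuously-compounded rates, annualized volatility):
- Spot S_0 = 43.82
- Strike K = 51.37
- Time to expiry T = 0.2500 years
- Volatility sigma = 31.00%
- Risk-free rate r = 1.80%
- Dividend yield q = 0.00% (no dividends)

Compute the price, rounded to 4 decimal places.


d1 = (ln(S/K) + (r - q + 0.5*sigma^2) * T) / (sigma * sqrt(T)) = -0.91904200
d2 = d1 - sigma * sqrt(T) = -1.07404200
exp(-rT) = 0.99551011; exp(-qT) = 1.00000000
P = K * exp(-rT) * N(-d2) - S_0 * exp(-qT) * N(-d1)
N(-d1) = 0.82096320; N(-d2) = 0.85859807
P = 51.3700 * 0.99551011 * 0.85859807 - 43.8200 * 1.00000000 * 0.82096320 = 7.9335

Answer: Price = 7.9335


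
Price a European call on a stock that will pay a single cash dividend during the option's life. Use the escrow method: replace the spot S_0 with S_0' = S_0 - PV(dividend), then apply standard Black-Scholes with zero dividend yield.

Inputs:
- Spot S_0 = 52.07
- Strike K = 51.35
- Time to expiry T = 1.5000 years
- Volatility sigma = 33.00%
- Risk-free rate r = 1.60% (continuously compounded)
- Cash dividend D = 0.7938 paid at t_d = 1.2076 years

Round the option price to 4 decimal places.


PV(D) = D * exp(-r * t_d) = 0.7938 * 0.98086387 = 0.77860974
S_0' = S_0 - PV(D) = 52.0700 - 0.77860974 = 51.29139026
d1 = (ln(S_0'/K) + (r + sigma^2/2)*T) / (sigma*sqrt(T)) = 0.25863883
d2 = d1 - sigma*sqrt(T) = -0.14552698
exp(-rT) = 0.97628571
N(d1) = 0.60204304; N(d2) = 0.44214741
C = S_0' * N(d1) - K * exp(-rT) * N(d2) = 51.29139026 * 0.60204304 - 51.3500 * 0.97628571 * 0.44214741 = 8.7138

Answer: Price = 8.7138


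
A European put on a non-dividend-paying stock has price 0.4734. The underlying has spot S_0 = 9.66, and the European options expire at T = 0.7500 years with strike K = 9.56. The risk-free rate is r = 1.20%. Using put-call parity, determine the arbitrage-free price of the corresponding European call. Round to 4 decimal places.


Put-call parity: C - P = S_0 * exp(-qT) - K * exp(-rT).
S_0 * exp(-qT) = 9.6600 * 1.00000000 = 9.66000000
K * exp(-rT) = 9.5600 * 0.99104038 = 9.47434602
C = P + S*exp(-qT) - K*exp(-rT)
C = 0.4734 + 9.66000000 - 9.47434602 = 0.6591

Answer: Call price = 0.6591


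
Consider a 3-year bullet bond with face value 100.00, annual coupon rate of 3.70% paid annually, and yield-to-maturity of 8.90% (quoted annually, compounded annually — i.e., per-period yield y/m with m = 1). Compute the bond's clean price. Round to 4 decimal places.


Answer: Price = 86.8138

Derivation:
Coupon per period c = face * coupon_rate / m = 3.700000
Periods per year m = 1; per-period yield y/m = 0.089000
Number of cashflows N = 3
Cashflows (t years, CF_t, discount factor 1/(1+y/m)^(m*t), PV):
  t = 1.0000: CF_t = 3.700000, DF = 0.918274, PV = 3.397612
  t = 2.0000: CF_t = 3.700000, DF = 0.843226, PV = 3.119938
  t = 3.0000: CF_t = 103.700000, DF = 0.774313, PV = 80.296223
Price P = sum_t PV_t = 86.813773


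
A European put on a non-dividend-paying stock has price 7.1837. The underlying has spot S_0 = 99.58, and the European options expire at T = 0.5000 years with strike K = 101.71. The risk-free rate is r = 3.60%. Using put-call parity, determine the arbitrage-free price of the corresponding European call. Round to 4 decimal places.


Put-call parity: C - P = S_0 * exp(-qT) - K * exp(-rT).
S_0 * exp(-qT) = 99.5800 * 1.00000000 = 99.58000000
K * exp(-rT) = 101.7100 * 0.98216103 = 99.89559860
C = P + S*exp(-qT) - K*exp(-rT)
C = 7.1837 + 99.58000000 - 99.89559860 = 6.8681

Answer: Call price = 6.8681


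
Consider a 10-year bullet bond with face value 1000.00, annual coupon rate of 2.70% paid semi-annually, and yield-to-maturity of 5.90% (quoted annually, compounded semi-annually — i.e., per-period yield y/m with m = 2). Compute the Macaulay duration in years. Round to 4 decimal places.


Coupon per period c = face * coupon_rate / m = 13.500000
Periods per year m = 2; per-period yield y/m = 0.029500
Number of cashflows N = 20
Cashflows (t years, CF_t, discount factor 1/(1+y/m)^(m*t), PV):
  t = 0.5000: CF_t = 13.500000, DF = 0.971345, PV = 13.113162
  t = 1.0000: CF_t = 13.500000, DF = 0.943512, PV = 12.737408
  t = 1.5000: CF_t = 13.500000, DF = 0.916476, PV = 12.372422
  t = 2.0000: CF_t = 13.500000, DF = 0.890214, PV = 12.017894
  t = 2.5000: CF_t = 13.500000, DF = 0.864706, PV = 11.673525
  t = 3.0000: CF_t = 13.500000, DF = 0.839928, PV = 11.339024
  t = 3.5000: CF_t = 13.500000, DF = 0.815860, PV = 11.014108
  t = 4.0000: CF_t = 13.500000, DF = 0.792482, PV = 10.698502
  t = 4.5000: CF_t = 13.500000, DF = 0.769773, PV = 10.391940
  t = 5.0000: CF_t = 13.500000, DF = 0.747716, PV = 10.094162
  t = 5.5000: CF_t = 13.500000, DF = 0.726290, PV = 9.804917
  t = 6.0000: CF_t = 13.500000, DF = 0.705479, PV = 9.523960
  t = 6.5000: CF_t = 13.500000, DF = 0.685263, PV = 9.251054
  t = 7.0000: CF_t = 13.500000, DF = 0.665627, PV = 8.985968
  t = 7.5000: CF_t = 13.500000, DF = 0.646554, PV = 8.728478
  t = 8.0000: CF_t = 13.500000, DF = 0.628027, PV = 8.478366
  t = 8.5000: CF_t = 13.500000, DF = 0.610031, PV = 8.235421
  t = 9.0000: CF_t = 13.500000, DF = 0.592551, PV = 7.999438
  t = 9.5000: CF_t = 13.500000, DF = 0.575572, PV = 7.770216
  t = 10.0000: CF_t = 1013.500000, DF = 0.559079, PV = 566.626307
Price P = sum_t PV_t = 760.856268
Macaulay numerator sum_t t * PV_t:
  t * PV_t at t = 0.5000: 6.556581
  t * PV_t at t = 1.0000: 12.737408
  t * PV_t at t = 1.5000: 18.558633
  t * PV_t at t = 2.0000: 24.035788
  t * PV_t at t = 2.5000: 29.183812
  t * PV_t at t = 3.0000: 34.017071
  t * PV_t at t = 3.5000: 38.549376
  t * PV_t at t = 4.0000: 42.794007
  t * PV_t at t = 4.5000: 46.763728
  t * PV_t at t = 5.0000: 50.470809
  t * PV_t at t = 5.5000: 53.927042
  t * PV_t at t = 6.0000: 57.143759
  t * PV_t at t = 6.5000: 60.131850
  t * PV_t at t = 7.0000: 62.901774
  t * PV_t at t = 7.5000: 65.463582
  t * PV_t at t = 8.0000: 67.826927
  t * PV_t at t = 8.5000: 70.001078
  t * PV_t at t = 9.0000: 71.994938
  t * PV_t at t = 9.5000: 73.817053
  t * PV_t at t = 10.0000: 5666.263072
Macaulay duration D = (sum_t t * PV_t) / P = 6553.138287 / 760.856268 = 8.612847

Answer: Macaulay duration = 8.6128 years


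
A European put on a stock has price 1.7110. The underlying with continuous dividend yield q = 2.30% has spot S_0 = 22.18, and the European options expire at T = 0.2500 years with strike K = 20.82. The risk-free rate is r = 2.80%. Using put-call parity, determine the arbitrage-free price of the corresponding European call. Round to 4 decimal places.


Answer: Call price = 3.0891

Derivation:
Put-call parity: C - P = S_0 * exp(-qT) - K * exp(-rT).
S_0 * exp(-qT) = 22.1800 * 0.99426650 = 22.05283096
K * exp(-rT) = 20.8200 * 0.99302444 = 20.67476890
C = P + S*exp(-qT) - K*exp(-rT)
C = 1.7110 + 22.05283096 - 20.67476890 = 3.0891


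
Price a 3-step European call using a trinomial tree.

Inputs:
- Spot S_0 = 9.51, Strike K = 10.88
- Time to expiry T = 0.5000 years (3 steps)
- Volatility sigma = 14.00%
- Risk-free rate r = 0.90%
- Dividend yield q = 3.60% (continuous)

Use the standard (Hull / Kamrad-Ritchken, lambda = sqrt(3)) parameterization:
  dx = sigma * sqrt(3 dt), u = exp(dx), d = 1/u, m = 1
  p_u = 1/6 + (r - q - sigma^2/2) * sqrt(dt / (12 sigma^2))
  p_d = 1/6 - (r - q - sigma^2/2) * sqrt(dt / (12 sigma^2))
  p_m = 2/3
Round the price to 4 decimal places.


dt = T/N = 0.166667; dx = sigma*sqrt(3*dt) = 0.098995
u = exp(dx) = 1.104061; d = 1/u = 0.905747
p_u = 0.135689, p_m = 0.666667, p_d = 0.197645
Discount per step: exp(-r*dt) = 0.998501
Stock lattice S(k, j) with j the centered position index:
  k=0: S(0,+0) = 9.5100
  k=1: S(1,-1) = 8.6137; S(1,+0) = 9.5100; S(1,+1) = 10.4996
  k=2: S(2,-2) = 7.8018; S(2,-1) = 8.6137; S(2,+0) = 9.5100; S(2,+1) = 10.4996; S(2,+2) = 11.5922
  k=3: S(3,-3) = 7.0665; S(3,-2) = 7.8018; S(3,-1) = 8.6137; S(3,+0) = 9.5100; S(3,+1) = 10.4996; S(3,+2) = 11.5922; S(3,+3) = 12.7985
Terminal payoffs V(N, j) = max(S_T - K, 0):
  V(3,-3) = 0.000000; V(3,-2) = 0.000000; V(3,-1) = 0.000000; V(3,+0) = 0.000000; V(3,+1) = 0.000000; V(3,+2) = 0.712215; V(3,+3) = 1.918510
Backward induction: V(k, j) = exp(-r*dt) * [p_u * V(k+1, j+1) + p_m * V(k+1, j) + p_d * V(k+1, j-1)]
  V(2,-2) = exp(-r*dt) * [p_u*0.000000 + p_m*0.000000 + p_d*0.000000] = 0.000000
  V(2,-1) = exp(-r*dt) * [p_u*0.000000 + p_m*0.000000 + p_d*0.000000] = 0.000000
  V(2,+0) = exp(-r*dt) * [p_u*0.000000 + p_m*0.000000 + p_d*0.000000] = 0.000000
  V(2,+1) = exp(-r*dt) * [p_u*0.712215 + p_m*0.000000 + p_d*0.000000] = 0.096495
  V(2,+2) = exp(-r*dt) * [p_u*1.918510 + p_m*0.712215 + p_d*0.000000] = 0.734028
  V(1,-1) = exp(-r*dt) * [p_u*0.000000 + p_m*0.000000 + p_d*0.000000] = 0.000000
  V(1,+0) = exp(-r*dt) * [p_u*0.096495 + p_m*0.000000 + p_d*0.000000] = 0.013074
  V(1,+1) = exp(-r*dt) * [p_u*0.734028 + p_m*0.096495 + p_d*0.000000] = 0.163683
  V(0,+0) = exp(-r*dt) * [p_u*0.163683 + p_m*0.013074 + p_d*0.000000] = 0.030879

Answer: Price = V(0,0) = 0.0309
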